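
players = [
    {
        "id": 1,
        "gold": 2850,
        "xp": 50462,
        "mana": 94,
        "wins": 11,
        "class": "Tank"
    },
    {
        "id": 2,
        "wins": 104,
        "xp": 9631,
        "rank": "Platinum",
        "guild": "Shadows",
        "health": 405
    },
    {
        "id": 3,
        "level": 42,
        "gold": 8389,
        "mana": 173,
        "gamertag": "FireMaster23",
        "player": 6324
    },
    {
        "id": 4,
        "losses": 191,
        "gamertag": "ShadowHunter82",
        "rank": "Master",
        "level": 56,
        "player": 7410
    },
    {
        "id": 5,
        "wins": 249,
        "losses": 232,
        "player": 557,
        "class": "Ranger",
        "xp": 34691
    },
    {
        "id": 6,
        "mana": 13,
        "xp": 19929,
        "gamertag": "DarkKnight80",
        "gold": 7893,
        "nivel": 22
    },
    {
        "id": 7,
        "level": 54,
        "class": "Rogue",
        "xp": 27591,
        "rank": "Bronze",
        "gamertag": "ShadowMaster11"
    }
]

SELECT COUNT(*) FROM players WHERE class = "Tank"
1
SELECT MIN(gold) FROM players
2850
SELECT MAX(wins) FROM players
249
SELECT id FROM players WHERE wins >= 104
[2, 5]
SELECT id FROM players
[1, 2, 3, 4, 5, 6, 7]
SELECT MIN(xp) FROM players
9631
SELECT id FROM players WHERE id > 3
[4, 5, 6, 7]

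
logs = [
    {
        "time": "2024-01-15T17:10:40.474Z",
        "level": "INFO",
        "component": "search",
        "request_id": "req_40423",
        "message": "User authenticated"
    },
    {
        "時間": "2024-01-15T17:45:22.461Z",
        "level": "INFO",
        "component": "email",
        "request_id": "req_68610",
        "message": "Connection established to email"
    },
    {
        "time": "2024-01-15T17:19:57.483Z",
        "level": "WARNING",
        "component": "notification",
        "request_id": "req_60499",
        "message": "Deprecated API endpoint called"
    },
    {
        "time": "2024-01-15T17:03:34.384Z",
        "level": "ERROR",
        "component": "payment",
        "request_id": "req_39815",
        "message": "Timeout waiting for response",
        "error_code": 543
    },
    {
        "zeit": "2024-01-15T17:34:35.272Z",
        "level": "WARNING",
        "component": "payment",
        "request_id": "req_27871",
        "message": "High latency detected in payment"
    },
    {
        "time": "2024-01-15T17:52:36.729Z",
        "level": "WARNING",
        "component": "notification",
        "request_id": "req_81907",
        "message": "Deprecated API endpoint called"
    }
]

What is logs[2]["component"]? "notification"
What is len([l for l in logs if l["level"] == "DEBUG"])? 0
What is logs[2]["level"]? "WARNING"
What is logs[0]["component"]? "search"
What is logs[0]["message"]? "User authenticated"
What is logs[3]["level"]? "ERROR"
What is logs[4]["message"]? "High latency detected in payment"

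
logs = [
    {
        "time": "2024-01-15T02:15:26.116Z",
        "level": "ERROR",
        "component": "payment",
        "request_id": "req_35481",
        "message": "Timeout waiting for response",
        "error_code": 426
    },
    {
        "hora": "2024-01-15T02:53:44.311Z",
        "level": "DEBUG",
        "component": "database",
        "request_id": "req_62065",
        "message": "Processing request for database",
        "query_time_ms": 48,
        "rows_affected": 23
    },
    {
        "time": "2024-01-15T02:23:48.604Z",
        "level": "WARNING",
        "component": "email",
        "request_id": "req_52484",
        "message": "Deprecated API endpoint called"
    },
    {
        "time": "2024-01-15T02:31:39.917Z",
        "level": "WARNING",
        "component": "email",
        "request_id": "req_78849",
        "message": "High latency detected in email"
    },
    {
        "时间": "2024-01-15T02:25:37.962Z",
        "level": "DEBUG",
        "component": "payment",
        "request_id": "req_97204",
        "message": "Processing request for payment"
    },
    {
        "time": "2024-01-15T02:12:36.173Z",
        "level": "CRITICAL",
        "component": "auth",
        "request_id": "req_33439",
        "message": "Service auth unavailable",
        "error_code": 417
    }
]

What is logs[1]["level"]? "DEBUG"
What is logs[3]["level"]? "WARNING"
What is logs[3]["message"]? "High latency detected in email"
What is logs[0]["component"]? "payment"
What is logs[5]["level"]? "CRITICAL"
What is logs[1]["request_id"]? "req_62065"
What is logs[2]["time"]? "2024-01-15T02:23:48.604Z"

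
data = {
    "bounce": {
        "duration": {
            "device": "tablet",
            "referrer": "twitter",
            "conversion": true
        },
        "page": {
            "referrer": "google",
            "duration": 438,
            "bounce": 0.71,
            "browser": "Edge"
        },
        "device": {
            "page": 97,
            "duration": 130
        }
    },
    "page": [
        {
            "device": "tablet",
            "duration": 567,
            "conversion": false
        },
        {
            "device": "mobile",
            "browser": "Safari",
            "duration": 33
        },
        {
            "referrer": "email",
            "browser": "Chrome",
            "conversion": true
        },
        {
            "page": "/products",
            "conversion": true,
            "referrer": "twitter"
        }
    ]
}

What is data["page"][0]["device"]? "tablet"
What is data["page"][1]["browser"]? "Safari"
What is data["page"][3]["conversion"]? True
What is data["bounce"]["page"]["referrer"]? "google"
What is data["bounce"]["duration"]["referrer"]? "twitter"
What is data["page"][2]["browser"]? "Chrome"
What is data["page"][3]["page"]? "/products"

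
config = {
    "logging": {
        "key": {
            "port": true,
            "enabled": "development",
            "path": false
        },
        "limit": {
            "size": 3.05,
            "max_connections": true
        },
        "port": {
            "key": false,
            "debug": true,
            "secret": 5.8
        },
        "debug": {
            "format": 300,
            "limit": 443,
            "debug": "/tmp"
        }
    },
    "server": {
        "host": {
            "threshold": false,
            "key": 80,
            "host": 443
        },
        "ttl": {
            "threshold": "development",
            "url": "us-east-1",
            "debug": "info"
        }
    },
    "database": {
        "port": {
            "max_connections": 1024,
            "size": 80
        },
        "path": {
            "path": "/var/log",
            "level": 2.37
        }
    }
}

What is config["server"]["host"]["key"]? 80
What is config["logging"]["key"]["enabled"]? "development"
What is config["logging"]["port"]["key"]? False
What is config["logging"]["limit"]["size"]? 3.05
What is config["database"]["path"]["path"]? "/var/log"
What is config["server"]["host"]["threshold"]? False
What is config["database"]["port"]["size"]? 80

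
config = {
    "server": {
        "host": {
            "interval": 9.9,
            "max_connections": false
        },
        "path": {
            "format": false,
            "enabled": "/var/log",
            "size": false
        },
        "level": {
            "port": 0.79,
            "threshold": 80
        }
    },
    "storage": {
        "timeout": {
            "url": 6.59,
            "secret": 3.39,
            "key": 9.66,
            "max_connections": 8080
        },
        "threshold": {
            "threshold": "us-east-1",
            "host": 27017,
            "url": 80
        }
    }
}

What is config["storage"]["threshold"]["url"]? 80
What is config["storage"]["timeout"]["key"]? 9.66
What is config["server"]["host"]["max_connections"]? False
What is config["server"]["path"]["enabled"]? "/var/log"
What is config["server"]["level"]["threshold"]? 80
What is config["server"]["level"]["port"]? 0.79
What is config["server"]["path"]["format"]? False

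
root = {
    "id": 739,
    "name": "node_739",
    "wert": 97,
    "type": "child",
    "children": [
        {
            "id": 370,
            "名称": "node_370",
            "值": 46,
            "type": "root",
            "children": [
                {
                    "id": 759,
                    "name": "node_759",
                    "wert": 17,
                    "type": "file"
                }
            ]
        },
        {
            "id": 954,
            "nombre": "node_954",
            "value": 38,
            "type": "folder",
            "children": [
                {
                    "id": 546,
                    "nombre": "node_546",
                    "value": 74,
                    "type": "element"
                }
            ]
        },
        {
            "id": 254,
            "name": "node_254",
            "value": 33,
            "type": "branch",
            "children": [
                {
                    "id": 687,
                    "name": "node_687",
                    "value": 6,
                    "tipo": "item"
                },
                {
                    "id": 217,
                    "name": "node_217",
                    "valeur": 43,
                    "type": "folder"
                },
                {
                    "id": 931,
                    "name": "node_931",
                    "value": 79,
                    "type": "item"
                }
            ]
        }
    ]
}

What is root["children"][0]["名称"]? "node_370"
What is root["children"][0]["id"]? 370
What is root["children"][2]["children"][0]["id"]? 687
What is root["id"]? 739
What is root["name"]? "node_739"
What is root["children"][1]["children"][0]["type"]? "element"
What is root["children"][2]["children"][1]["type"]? "folder"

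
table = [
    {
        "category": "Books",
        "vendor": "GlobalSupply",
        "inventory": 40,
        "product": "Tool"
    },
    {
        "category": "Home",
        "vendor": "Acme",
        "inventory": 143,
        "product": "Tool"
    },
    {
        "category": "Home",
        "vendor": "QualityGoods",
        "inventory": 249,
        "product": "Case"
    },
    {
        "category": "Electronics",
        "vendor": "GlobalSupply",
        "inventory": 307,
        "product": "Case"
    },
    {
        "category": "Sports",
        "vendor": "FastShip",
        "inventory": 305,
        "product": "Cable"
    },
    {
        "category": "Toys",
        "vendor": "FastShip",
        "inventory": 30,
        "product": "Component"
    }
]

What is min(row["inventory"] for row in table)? 30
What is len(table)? 6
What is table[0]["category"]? "Books"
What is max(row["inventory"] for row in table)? 307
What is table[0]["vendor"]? "GlobalSupply"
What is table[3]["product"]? "Case"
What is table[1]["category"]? "Home"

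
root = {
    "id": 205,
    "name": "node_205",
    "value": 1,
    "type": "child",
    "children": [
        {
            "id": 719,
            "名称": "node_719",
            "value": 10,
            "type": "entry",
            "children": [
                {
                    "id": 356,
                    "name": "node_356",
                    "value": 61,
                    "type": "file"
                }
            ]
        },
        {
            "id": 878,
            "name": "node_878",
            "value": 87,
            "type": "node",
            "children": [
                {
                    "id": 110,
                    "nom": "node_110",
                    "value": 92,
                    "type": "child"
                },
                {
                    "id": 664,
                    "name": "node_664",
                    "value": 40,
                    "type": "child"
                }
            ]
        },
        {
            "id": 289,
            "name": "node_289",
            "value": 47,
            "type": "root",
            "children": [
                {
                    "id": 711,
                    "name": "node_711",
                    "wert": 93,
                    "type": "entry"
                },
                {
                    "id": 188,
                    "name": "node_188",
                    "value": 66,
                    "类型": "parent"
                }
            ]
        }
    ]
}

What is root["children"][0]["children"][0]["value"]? 61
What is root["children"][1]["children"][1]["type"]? "child"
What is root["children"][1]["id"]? 878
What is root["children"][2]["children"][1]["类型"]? "parent"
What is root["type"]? "child"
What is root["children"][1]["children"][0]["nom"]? "node_110"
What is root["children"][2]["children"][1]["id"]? 188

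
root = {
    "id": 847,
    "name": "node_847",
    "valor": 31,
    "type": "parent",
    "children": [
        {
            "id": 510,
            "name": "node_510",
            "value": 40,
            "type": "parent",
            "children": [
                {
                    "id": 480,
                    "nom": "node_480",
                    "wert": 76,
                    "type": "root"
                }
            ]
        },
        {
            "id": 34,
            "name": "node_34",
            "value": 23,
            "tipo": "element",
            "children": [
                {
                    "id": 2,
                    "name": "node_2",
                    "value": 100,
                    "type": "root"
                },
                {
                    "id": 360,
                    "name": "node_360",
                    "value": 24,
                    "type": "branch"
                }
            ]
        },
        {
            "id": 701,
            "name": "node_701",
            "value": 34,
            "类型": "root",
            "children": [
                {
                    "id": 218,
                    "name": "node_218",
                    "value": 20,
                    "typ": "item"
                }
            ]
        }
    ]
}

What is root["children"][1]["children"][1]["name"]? "node_360"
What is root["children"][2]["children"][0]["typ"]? "item"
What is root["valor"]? 31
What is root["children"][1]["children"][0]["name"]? "node_2"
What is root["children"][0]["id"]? 510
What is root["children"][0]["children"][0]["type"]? "root"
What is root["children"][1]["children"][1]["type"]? "branch"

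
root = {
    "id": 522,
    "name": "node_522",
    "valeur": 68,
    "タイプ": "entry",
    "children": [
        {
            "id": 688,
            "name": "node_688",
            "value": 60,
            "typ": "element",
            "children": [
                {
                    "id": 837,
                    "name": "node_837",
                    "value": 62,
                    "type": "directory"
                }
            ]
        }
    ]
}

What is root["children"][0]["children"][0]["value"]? 62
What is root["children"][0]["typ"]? "element"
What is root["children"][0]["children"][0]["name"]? "node_837"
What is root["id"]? 522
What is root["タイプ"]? "entry"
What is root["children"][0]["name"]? "node_688"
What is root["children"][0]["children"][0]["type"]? "directory"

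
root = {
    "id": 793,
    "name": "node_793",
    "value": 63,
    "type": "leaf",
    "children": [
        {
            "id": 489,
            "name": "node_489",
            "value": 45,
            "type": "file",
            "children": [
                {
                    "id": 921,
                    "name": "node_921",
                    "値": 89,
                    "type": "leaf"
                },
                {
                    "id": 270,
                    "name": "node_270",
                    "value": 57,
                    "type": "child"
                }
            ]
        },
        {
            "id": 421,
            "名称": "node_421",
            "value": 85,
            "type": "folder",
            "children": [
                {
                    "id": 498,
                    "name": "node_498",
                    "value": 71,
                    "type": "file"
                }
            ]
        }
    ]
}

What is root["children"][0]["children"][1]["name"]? "node_270"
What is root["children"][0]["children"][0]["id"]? 921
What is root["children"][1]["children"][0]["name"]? "node_498"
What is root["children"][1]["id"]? 421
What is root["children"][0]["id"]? 489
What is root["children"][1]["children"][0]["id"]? 498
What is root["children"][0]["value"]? 45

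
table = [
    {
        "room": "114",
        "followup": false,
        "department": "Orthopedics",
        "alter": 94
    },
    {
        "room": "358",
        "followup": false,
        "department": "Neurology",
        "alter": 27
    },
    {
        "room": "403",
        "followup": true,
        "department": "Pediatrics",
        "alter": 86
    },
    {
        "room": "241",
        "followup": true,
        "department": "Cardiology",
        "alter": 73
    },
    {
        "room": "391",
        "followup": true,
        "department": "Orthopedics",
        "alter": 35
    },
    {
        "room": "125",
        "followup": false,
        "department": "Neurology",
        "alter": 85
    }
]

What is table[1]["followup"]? False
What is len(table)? 6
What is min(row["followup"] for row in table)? False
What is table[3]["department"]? "Cardiology"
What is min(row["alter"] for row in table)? 27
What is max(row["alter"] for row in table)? 94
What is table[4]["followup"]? True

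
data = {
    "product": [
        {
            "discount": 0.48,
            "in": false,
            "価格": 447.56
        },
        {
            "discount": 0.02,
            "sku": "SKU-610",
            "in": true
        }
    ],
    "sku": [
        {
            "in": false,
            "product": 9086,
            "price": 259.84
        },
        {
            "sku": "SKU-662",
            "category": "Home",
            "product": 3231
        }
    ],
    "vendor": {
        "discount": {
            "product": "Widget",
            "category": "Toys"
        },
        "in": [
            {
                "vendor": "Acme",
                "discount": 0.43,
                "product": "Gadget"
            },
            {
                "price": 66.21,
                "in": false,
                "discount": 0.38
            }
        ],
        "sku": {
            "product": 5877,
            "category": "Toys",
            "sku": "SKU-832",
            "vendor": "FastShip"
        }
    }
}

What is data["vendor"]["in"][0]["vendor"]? "Acme"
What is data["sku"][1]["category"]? "Home"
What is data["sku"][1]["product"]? 3231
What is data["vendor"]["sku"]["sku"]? "SKU-832"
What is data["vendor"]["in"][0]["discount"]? 0.43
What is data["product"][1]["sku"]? "SKU-610"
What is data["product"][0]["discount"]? 0.48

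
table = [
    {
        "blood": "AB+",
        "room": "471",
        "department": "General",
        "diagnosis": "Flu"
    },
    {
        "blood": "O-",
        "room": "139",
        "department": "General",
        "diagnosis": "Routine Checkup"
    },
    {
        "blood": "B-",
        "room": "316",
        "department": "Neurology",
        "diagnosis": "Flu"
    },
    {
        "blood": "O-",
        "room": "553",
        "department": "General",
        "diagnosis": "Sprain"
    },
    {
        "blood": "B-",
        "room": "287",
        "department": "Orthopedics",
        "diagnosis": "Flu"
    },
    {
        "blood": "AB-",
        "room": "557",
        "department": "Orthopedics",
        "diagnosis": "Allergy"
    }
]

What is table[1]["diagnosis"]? "Routine Checkup"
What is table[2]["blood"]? "B-"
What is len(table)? 6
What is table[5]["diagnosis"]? "Allergy"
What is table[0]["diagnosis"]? "Flu"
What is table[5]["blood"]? "AB-"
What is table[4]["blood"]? "B-"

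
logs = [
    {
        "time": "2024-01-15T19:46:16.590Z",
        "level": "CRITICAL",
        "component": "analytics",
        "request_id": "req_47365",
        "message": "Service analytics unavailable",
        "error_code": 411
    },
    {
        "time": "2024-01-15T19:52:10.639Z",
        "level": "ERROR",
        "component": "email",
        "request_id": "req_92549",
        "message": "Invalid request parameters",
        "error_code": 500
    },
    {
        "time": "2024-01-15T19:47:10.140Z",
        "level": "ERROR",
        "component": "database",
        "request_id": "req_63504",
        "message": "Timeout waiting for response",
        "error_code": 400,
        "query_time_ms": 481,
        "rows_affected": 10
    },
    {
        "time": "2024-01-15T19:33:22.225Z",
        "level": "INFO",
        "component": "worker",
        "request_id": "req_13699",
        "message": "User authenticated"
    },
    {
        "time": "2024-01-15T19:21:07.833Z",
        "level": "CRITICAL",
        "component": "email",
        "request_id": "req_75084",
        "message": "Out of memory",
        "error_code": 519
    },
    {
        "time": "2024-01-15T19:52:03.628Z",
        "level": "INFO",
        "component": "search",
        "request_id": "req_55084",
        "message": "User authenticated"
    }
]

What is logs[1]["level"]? "ERROR"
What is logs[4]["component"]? "email"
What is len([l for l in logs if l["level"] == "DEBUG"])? 0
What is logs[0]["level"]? "CRITICAL"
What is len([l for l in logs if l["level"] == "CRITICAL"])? 2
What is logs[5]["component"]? "search"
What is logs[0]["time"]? "2024-01-15T19:46:16.590Z"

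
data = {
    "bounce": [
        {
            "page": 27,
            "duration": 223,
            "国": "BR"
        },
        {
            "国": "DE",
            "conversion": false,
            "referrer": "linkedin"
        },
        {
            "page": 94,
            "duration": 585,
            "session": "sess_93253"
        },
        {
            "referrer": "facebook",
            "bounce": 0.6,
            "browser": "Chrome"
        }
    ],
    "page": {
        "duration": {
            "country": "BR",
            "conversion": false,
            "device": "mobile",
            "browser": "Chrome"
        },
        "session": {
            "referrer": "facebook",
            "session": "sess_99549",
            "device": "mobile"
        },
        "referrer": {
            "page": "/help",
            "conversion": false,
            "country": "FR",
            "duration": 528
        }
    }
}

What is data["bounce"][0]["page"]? 27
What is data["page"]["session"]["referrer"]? "facebook"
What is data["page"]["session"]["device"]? "mobile"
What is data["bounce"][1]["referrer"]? "linkedin"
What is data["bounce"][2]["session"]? "sess_93253"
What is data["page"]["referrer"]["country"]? "FR"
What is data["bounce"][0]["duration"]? 223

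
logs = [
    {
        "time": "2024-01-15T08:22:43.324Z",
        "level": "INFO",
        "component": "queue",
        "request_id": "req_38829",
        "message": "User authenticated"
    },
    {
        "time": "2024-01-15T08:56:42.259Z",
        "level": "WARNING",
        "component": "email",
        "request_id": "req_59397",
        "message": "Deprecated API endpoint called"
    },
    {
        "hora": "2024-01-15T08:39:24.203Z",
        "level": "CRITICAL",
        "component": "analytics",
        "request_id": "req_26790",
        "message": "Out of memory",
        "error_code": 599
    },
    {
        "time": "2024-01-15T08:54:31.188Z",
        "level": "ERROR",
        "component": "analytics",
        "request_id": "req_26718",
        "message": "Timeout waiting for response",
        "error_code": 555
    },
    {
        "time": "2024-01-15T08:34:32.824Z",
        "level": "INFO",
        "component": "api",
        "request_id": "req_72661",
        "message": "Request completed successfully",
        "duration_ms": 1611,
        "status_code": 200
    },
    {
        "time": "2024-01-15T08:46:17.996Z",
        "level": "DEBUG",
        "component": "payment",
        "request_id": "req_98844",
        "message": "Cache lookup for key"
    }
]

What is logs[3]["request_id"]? "req_26718"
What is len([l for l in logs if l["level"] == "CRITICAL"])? 1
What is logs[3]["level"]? "ERROR"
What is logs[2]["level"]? "CRITICAL"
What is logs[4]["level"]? "INFO"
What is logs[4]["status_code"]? 200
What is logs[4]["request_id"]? "req_72661"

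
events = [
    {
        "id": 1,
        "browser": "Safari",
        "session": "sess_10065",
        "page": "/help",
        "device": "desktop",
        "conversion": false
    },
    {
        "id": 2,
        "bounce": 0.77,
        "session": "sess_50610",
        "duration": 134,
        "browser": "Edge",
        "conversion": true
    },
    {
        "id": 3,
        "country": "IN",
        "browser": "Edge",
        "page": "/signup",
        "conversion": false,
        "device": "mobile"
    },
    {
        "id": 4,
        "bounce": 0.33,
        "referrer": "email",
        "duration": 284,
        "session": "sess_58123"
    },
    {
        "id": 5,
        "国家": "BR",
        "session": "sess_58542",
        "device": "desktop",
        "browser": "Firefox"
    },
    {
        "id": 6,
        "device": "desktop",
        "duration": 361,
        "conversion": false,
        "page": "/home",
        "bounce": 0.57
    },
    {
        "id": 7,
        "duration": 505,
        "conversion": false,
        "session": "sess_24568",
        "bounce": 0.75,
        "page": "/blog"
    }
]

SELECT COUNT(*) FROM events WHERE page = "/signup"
1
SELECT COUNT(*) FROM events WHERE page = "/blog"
1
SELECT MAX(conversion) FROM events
True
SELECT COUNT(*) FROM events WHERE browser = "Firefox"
1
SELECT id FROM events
[1, 2, 3, 4, 5, 6, 7]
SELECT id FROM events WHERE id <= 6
[1, 2, 3, 4, 5, 6]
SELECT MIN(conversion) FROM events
False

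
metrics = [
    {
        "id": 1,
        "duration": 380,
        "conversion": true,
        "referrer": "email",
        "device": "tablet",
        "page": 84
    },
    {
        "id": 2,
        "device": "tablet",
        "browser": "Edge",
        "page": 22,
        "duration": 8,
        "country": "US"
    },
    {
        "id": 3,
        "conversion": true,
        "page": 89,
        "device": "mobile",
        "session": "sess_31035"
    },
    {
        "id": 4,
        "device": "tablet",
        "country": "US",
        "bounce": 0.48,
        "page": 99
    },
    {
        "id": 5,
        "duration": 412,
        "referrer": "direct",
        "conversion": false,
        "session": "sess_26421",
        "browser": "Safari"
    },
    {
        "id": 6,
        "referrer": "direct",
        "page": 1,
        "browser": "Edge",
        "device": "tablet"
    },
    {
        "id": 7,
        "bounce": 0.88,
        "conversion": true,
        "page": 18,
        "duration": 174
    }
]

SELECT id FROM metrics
[1, 2, 3, 4, 5, 6, 7]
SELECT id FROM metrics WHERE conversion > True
[]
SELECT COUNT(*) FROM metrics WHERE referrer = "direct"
2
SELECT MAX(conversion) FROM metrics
True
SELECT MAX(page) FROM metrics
99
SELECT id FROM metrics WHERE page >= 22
[1, 2, 3, 4]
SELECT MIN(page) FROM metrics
1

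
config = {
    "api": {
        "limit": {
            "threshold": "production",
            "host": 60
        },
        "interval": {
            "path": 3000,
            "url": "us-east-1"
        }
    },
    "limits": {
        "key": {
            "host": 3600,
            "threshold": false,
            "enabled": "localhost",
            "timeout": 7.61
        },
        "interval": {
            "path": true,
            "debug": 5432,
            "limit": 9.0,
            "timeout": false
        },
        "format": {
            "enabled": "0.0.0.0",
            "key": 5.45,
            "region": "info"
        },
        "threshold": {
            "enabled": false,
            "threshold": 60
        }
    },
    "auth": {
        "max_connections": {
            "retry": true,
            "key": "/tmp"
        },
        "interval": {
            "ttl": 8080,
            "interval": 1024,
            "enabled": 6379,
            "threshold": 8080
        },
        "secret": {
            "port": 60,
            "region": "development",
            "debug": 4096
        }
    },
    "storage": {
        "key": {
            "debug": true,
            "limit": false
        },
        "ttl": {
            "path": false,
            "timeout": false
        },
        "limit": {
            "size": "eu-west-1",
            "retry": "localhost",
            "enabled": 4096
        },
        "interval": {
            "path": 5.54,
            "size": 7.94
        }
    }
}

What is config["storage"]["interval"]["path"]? 5.54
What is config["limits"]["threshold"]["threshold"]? 60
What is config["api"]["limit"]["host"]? 60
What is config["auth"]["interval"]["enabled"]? 6379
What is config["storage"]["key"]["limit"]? False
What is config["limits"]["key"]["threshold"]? False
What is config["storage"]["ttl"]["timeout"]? False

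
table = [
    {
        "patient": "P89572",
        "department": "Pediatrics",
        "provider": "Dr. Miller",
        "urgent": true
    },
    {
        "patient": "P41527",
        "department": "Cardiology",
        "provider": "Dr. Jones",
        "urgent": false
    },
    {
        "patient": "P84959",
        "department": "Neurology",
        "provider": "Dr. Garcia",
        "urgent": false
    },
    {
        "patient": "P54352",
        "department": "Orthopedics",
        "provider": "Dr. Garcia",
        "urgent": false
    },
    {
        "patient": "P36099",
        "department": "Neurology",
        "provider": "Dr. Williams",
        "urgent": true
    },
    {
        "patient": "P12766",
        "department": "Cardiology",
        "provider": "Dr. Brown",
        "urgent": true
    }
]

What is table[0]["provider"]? "Dr. Miller"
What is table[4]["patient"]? "P36099"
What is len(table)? 6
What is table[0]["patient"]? "P89572"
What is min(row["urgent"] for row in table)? False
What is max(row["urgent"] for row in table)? True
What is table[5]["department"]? "Cardiology"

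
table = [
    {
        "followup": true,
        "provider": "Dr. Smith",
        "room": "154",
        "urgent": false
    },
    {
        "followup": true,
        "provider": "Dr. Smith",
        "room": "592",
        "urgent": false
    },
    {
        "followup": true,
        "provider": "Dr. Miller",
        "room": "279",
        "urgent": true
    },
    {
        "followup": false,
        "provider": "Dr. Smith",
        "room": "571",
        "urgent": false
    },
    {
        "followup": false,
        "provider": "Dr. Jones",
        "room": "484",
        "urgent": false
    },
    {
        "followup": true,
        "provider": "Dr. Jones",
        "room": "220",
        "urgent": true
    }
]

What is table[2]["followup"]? True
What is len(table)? 6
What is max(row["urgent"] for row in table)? True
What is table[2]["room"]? "279"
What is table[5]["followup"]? True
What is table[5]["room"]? "220"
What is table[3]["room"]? "571"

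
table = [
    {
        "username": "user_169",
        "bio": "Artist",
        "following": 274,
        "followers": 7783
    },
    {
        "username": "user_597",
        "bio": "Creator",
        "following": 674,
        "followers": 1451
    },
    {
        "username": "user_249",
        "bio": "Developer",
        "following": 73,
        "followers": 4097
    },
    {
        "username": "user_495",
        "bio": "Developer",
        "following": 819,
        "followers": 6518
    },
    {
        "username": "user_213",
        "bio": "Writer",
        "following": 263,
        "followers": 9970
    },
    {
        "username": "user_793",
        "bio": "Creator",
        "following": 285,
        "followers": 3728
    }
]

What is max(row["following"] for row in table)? 819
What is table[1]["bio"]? "Creator"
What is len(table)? 6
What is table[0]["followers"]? 7783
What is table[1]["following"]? 674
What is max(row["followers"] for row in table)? 9970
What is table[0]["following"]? 274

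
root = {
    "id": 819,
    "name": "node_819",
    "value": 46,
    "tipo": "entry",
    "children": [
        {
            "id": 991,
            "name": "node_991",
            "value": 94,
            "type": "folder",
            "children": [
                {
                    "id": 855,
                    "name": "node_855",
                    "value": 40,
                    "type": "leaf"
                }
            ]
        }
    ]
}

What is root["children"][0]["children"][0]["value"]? 40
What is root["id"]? 819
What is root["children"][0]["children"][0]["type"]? "leaf"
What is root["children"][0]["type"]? "folder"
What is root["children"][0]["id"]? 991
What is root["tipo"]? "entry"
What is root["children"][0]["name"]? "node_991"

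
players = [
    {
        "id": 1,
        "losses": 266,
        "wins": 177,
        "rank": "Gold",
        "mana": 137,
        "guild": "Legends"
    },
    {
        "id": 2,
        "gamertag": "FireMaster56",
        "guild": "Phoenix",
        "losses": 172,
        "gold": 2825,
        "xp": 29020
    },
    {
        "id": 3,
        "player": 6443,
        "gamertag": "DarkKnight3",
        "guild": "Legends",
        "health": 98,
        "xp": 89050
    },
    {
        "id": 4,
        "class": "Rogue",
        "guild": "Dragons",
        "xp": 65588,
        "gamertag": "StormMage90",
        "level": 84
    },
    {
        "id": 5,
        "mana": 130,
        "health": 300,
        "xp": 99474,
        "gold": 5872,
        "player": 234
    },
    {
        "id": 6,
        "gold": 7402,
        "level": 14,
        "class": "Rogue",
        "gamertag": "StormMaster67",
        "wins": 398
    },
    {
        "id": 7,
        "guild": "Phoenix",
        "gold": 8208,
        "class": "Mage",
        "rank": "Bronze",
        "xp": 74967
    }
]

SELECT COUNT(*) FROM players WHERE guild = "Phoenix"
2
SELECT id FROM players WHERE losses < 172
[]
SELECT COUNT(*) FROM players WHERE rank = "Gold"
1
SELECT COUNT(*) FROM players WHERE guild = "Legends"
2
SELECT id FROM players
[1, 2, 3, 4, 5, 6, 7]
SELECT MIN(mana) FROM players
130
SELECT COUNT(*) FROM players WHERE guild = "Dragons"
1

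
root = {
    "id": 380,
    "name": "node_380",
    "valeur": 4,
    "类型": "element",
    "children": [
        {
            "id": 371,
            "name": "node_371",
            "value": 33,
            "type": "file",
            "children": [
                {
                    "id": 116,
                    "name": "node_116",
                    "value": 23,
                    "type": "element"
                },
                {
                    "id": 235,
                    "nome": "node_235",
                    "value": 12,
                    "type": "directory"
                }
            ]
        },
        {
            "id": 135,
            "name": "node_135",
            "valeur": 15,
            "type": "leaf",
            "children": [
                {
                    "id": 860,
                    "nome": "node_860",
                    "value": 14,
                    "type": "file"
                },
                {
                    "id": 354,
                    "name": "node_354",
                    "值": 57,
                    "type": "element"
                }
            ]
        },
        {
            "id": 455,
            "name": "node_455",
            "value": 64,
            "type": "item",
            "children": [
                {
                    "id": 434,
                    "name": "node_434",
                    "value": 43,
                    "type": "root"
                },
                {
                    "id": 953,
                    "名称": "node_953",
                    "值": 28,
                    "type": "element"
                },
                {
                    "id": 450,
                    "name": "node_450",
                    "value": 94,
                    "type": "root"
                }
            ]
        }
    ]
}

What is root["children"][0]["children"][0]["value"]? 23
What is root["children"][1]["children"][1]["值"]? 57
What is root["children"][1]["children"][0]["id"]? 860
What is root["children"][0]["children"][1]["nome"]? "node_235"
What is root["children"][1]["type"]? "leaf"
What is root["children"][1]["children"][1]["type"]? "element"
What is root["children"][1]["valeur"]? 15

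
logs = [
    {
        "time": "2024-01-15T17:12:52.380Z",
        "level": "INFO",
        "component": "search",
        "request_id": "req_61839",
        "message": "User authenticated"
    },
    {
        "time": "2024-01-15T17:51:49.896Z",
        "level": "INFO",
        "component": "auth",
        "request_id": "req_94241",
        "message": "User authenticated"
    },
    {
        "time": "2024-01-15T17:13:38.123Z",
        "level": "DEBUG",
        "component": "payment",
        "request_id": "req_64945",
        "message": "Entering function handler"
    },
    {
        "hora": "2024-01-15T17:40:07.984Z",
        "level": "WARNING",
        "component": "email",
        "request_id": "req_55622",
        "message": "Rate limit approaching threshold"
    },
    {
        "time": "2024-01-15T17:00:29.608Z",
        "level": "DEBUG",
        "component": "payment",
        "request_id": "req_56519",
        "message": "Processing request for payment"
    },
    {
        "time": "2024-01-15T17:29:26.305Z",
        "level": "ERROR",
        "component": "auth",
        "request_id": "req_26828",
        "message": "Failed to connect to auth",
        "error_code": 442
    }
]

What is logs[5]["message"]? "Failed to connect to auth"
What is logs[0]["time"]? "2024-01-15T17:12:52.380Z"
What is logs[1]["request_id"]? "req_94241"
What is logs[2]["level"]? "DEBUG"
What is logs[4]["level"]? "DEBUG"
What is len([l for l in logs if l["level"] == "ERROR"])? 1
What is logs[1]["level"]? "INFO"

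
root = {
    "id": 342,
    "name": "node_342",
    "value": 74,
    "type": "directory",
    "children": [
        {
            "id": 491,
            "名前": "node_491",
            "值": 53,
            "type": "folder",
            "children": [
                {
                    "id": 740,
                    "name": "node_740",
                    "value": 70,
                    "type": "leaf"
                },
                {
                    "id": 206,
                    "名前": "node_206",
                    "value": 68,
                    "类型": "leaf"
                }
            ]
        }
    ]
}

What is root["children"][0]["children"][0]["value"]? 70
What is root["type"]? "directory"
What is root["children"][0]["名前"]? "node_491"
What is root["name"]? "node_342"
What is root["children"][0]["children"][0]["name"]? "node_740"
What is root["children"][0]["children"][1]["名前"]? "node_206"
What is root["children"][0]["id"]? 491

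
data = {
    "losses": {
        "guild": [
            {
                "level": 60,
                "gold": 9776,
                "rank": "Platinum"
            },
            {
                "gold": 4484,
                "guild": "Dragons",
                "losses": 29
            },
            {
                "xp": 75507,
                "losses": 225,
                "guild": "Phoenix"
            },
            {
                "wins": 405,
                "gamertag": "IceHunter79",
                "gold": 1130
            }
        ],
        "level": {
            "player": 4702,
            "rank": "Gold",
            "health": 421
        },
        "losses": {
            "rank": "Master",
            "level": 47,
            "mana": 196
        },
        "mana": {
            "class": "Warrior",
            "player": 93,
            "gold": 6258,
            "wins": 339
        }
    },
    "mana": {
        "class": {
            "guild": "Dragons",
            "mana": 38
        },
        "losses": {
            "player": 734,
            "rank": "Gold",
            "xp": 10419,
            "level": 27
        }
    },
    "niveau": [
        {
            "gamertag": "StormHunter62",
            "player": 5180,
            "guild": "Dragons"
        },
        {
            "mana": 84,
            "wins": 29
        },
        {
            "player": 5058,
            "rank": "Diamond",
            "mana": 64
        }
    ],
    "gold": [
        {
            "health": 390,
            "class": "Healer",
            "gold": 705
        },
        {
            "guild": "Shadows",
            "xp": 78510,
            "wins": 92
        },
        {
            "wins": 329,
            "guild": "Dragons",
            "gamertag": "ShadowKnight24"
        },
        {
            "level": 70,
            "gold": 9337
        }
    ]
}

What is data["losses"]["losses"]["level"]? 47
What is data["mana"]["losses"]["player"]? 734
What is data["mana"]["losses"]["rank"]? "Gold"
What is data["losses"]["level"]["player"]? 4702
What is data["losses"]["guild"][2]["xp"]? 75507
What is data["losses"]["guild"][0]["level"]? 60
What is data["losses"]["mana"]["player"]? 93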